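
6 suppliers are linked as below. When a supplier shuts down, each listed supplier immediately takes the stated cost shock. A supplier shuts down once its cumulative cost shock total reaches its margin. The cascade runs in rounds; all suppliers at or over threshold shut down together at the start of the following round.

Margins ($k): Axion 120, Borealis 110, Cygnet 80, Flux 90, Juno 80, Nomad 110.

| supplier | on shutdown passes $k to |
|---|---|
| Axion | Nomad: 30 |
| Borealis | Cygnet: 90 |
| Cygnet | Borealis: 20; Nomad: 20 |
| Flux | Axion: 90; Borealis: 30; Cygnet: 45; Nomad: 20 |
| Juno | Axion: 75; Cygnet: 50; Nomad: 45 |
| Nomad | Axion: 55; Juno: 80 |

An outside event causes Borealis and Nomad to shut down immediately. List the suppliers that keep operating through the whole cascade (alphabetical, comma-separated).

Round 1 — Borealis, Nomad shut down (initial).
  Axion: +55 → 55 < 120
  Cygnet: +90 → 90 ≥ 80
  Juno: +80 → 80 ≥ 80
Round 2 — Cygnet, Juno shut down.
  Axion: +75 → 130 ≥ 120
Round 3 — Axion shuts down.
No further shutdowns.

Flux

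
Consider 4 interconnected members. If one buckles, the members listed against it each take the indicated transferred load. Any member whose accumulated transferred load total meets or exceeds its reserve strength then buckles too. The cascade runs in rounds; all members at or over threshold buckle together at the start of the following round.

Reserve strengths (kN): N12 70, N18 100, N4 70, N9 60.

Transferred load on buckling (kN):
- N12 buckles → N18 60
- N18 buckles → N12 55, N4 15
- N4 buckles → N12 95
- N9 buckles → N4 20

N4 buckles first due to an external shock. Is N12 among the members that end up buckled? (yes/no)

yes

Round 1 — N4 buckles (initial).
  N12: +95 → 95 ≥ 70
Round 2 — N12 buckles.
  N18: +60 → 60 < 100
No further bucklings.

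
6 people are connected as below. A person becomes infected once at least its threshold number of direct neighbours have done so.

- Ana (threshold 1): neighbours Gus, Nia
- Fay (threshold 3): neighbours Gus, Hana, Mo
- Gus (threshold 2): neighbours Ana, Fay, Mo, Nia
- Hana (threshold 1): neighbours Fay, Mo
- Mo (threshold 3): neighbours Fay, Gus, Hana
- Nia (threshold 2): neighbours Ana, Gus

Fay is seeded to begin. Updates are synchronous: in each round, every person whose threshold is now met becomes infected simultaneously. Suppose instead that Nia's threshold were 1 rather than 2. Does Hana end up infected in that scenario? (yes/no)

yes

With Nia's threshold at 1:
Round 1 — Fay becomes infected (initial).
Round 2 — checking thresholds:
  Gus: 1 of 4 neighbours < 2, not yet.
  Hana: 1 of 2 neighbours ≥ 1, becomes infected.
  Mo: 1 of 3 neighbours < 3, not yet.
Round 3 — no new infections; cascade stops.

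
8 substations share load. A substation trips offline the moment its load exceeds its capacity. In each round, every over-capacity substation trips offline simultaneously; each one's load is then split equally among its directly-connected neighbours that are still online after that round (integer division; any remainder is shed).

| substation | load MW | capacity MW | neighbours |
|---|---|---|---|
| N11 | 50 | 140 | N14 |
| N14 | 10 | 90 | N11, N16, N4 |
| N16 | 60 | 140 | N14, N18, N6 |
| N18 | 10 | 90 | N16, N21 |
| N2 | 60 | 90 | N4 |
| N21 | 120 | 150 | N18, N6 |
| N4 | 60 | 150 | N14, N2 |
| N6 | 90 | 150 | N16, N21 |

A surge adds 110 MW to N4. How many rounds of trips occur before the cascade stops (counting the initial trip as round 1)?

2

Round 1 — N4 at 170 > 150. N4 trips offline.
  N4 sheds 170 MW to N14, N2: 85 each.
    N14: 10+85 = 95 > 90
    N2: 60+85 = 145 > 90
Round 2 — N14, N2 trip offline.
  N14 sheds 95 MW to N11, N16: 47 each (1 lost).
    N11: 50+47 = 97 ≤ 140
    N16: 60+47 = 107 ≤ 140
  N2 sheds 145 MW: no online neighbours, lost.
No further trips.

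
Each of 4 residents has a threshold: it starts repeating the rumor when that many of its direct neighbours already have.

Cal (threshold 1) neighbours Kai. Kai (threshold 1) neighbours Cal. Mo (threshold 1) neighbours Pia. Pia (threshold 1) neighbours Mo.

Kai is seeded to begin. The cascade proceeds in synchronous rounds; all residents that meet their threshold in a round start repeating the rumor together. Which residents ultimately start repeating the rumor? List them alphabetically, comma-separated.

Round 1 — Kai starts repeating the rumor (initial).
Round 2 — checking thresholds:
  Cal: 1 of 1 neighbours ≥ 1, starts repeating the rumor.
Round 3 — no new spreads; cascade stops.

Cal, Kai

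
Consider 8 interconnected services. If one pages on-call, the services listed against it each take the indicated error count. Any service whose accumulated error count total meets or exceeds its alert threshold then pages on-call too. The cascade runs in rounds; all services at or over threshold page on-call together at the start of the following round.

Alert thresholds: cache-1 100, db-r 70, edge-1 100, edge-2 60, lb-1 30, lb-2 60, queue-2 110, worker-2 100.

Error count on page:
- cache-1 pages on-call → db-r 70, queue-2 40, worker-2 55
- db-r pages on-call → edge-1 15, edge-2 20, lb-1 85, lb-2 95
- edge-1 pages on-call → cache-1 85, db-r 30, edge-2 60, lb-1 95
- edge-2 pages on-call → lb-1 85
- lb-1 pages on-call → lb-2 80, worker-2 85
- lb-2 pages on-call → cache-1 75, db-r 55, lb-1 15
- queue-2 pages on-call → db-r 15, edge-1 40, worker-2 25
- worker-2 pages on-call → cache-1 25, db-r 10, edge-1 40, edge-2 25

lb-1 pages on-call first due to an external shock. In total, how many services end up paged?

2

Round 1 — lb-1 pages on-call (initial).
  lb-2: +80 → 80 ≥ 60
  worker-2: +85 → 85 < 100
Round 2 — lb-2 pages on-call.
  cache-1: +75 → 75 < 100
  db-r: +55 → 55 < 70
No further pages.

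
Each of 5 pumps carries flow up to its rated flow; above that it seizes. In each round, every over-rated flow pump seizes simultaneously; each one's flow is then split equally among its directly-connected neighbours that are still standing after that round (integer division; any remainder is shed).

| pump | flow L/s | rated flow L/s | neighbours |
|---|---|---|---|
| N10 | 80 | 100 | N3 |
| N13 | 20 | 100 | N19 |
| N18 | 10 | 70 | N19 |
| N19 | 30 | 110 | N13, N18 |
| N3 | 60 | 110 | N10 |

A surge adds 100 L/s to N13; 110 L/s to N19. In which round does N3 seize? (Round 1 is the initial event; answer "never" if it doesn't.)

never

Round 1 — N13 at 120 > 100; N19 at 140 > 110. N13, N19 seize.
  N13 sheds 120 L/s: no online neighbours, lost.
  N19 sheds 140 L/s to N18: 140 each.
    N18: 10+140 = 150 > 70
Round 2 — N18 seizes.
  N18 sheds 150 L/s: no online neighbours, lost.
No further seizures.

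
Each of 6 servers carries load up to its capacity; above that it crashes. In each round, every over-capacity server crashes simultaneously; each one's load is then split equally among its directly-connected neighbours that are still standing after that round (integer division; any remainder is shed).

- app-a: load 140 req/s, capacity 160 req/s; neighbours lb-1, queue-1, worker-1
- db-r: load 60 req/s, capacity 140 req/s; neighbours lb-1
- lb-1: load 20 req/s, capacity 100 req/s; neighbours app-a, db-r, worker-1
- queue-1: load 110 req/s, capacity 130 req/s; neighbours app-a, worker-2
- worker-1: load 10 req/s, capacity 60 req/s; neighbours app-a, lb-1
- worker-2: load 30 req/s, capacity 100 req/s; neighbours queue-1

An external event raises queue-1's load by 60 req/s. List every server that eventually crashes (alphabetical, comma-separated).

Round 1 — queue-1 at 170 > 130. queue-1 crashes.
  queue-1 sheds 170 req/s to app-a, worker-2: 85 each.
    app-a: 140+85 = 225 > 160
    worker-2: 30+85 = 115 > 100
Round 2 — app-a, worker-2 crash.
  app-a sheds 225 req/s to lb-1, worker-1: 112 each (1 lost).
    lb-1: 20+112 = 132 > 100
    worker-1: 10+112 = 122 > 60
  worker-2 sheds 115 req/s: no online neighbours, lost.
Round 3 — lb-1, worker-1 crash.
  lb-1 sheds 132 req/s to db-r: 132 each.
    db-r: 60+132 = 192 > 140
  worker-1 sheds 122 req/s: no online neighbours, lost.
Round 4 — db-r crashes.
  db-r sheds 192 req/s: no online neighbours, lost.
No further crashes.

app-a, db-r, lb-1, queue-1, worker-1, worker-2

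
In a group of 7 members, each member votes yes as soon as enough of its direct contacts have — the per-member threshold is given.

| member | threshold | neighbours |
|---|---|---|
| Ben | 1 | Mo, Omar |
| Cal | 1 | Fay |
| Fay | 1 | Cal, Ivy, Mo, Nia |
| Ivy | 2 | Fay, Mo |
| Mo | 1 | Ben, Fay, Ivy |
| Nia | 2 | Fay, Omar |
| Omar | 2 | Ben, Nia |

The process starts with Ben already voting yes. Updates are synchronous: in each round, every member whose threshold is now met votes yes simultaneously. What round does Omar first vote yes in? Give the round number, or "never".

Round 1 — Ben votes yes (initial).
Round 2 — checking thresholds:
  Mo: 1 of 3 neighbours ≥ 1, votes yes.
  Omar: 1 of 2 neighbours < 2, below threshold.
Round 3 — checking thresholds:
  Fay: 1 of 4 neighbours ≥ 1, votes yes.
  Ivy: 1 of 2 neighbours < 2, below threshold.
  Omar: 1 of 2 neighbours < 2, below threshold.
Round 4 — checking thresholds:
  Cal: 1 of 1 neighbours ≥ 1, votes yes.
  Ivy: 2 of 2 neighbours ≥ 2, votes yes.
  Nia: 1 of 2 neighbours < 2, below threshold.
  Omar: 1 of 2 neighbours < 2, below threshold.
Round 5 — no new yes votes; cascade stops.

never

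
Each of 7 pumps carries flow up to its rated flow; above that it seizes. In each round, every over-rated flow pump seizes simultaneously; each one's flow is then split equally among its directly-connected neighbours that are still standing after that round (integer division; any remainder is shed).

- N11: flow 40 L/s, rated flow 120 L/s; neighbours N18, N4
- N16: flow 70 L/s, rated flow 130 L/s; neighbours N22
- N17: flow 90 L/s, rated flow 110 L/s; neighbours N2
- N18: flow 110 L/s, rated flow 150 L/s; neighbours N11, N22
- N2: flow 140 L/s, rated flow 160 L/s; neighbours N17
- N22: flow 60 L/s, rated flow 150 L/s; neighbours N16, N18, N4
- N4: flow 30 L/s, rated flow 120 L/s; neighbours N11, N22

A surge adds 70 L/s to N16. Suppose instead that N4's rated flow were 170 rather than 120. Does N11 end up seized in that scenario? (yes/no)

With N4's rated flow at 170:
Round 1 — N16 at 140 > 130. N16 seizes.
  N16 sheds 140 L/s to N22: 140 each.
    N22: 60+140 = 200 > 150
Round 2 — N22 seizes.
  N22 sheds 200 L/s to N18, N4: 100 each.
    N18: 110+100 = 210 > 150
    N4: 30+100 = 130 ≤ 170
Round 3 — N18 seizes.
  N18 sheds 210 L/s to N11: 210 each.
    N11: 40+210 = 250 > 120
Round 4 — N11 seizes.
  N11 sheds 250 L/s to N4: 250 each.
    N4: 130+250 = 380 > 170
Round 5 — N4 seizes.
  N4 sheds 380 L/s: no online neighbours, lost.
No further seizures.

yes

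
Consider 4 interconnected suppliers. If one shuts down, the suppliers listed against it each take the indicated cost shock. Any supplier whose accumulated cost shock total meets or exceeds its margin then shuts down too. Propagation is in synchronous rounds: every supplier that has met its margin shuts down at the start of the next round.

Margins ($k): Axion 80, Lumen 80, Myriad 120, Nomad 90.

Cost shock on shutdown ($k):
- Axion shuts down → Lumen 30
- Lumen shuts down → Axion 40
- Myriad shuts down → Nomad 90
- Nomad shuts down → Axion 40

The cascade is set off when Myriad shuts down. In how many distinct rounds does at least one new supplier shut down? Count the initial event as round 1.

Round 1 — Myriad shuts down (initial).
  Nomad: +90 → 90 ≥ 90
Round 2 — Nomad shuts down.
  Axion: +40 → 40 < 80
No further shutdowns.

2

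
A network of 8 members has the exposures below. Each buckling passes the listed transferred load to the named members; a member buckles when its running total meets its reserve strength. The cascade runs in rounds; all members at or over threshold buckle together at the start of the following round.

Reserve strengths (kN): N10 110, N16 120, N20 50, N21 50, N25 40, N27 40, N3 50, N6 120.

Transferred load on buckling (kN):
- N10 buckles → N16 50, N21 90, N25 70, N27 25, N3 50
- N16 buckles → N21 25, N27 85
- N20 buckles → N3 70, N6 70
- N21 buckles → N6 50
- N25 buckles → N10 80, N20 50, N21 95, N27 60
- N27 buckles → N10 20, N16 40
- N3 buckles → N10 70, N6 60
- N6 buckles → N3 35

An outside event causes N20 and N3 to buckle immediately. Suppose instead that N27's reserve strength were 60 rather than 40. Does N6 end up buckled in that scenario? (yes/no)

With N27's reserve strength at 60:
Round 1 — N20, N3 buckle (initial).
  N10: +70 → 70 < 110
  N6: +70+60 → 130 ≥ 120
Round 2 — N6 buckles.
No further bucklings.

yes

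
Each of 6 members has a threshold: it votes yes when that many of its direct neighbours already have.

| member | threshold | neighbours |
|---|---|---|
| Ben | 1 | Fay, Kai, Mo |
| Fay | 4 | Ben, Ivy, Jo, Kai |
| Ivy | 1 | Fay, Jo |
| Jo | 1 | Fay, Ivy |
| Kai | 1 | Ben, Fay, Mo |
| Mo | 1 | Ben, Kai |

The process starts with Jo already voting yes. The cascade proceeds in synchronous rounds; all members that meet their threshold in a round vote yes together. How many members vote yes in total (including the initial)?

2

Round 1 — Jo votes yes (initial).
Round 2 — checking thresholds:
  Fay: 1 of 4 neighbours < 4, below threshold.
  Ivy: 1 of 2 neighbours ≥ 1, votes yes.
Round 3 — no new yes votes; cascade stops.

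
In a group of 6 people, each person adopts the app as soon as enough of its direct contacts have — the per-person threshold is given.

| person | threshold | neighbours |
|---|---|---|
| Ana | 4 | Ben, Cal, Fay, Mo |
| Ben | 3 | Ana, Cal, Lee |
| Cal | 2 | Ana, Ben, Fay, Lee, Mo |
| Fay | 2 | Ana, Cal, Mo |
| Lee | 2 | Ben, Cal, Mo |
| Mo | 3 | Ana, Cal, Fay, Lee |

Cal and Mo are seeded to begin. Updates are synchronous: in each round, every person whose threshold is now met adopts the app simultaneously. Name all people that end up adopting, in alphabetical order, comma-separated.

Cal, Fay, Lee, Mo

Round 1 — Cal, Mo adopt the app (initial).
Round 2 — checking thresholds:
  Ana: 2 of 4 neighbours < 4, below threshold.
  Ben: 1 of 3 neighbours < 3, below threshold.
  Fay: 2 of 3 neighbours ≥ 2, adopts the app.
  Lee: 2 of 3 neighbours ≥ 2, adopts the app.
Round 3 — no new adoptions; cascade stops.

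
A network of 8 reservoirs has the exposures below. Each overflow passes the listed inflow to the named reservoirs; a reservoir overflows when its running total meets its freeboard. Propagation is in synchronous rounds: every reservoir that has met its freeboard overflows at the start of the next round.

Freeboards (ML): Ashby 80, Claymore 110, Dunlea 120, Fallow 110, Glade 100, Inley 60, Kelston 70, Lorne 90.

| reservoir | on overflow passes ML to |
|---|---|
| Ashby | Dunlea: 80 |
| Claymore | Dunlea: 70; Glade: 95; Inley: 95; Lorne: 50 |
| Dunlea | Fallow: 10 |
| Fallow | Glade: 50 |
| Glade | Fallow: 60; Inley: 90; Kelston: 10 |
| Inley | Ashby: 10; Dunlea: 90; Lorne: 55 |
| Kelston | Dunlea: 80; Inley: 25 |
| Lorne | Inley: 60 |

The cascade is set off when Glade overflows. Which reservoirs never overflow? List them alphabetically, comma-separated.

Round 1 — Glade overflows (initial).
  Fallow: +60 → 60 < 110
  Inley: +90 → 90 ≥ 60
  Kelston: +10 → 10 < 70
Round 2 — Inley overflows.
  Ashby: +10 → 10 < 80
  Dunlea: +90 → 90 < 120
  Lorne: +55 → 55 < 90
No further overflows.

Ashby, Claymore, Dunlea, Fallow, Kelston, Lorne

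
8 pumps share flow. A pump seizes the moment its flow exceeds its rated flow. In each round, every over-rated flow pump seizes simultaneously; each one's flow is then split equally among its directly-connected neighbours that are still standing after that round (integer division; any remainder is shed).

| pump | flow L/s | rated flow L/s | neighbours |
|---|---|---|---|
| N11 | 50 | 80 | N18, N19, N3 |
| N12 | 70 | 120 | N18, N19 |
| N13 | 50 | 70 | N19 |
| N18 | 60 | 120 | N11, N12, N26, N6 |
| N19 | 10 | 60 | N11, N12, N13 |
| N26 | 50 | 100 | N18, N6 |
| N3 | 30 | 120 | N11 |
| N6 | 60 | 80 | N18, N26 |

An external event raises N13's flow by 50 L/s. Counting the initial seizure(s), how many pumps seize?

7

Round 1 — N13 at 100 > 70. N13 seizes.
  N13 sheds 100 L/s to N19: 100 each.
    N19: 10+100 = 110 > 60
Round 2 — N19 seizes.
  N19 sheds 110 L/s to N11, N12: 55 each.
    N11: 50+55 = 105 > 80
    N12: 70+55 = 125 > 120
Round 3 — N11, N12 seize.
  N11 sheds 105 L/s to N18, N3: 52 each (1 lost).
    N18: 60+52 = 112 ≤ 120
    N3: 30+52 = 82 ≤ 120
  N12 sheds 125 L/s to N18: 125 each.
    N18: 112+125 = 237 > 120
Round 4 — N18 seizes.
  N18 sheds 237 L/s to N26, N6: 118 each (1 lost).
    N26: 50+118 = 168 > 100
    N6: 60+118 = 178 > 80
Round 5 — N26, N6 seize.
  N26 sheds 168 L/s: no online neighbours, lost.
  N6 sheds 178 L/s: no online neighbours, lost.
No further seizures.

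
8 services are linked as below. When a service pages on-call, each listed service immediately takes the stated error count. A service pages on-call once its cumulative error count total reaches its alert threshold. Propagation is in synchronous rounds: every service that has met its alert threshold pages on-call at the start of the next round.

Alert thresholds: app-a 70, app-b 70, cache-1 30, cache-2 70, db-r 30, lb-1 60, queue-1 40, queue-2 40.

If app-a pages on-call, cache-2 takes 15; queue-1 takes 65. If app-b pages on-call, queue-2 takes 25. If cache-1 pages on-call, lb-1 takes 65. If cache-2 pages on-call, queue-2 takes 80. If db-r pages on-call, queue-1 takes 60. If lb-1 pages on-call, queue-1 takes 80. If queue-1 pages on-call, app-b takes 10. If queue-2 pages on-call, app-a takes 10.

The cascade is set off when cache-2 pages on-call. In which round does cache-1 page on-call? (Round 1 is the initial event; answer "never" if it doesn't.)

Round 1 — cache-2 pages on-call (initial).
  queue-2: +80 → 80 ≥ 40
Round 2 — queue-2 pages on-call.
  app-a: +10 → 10 < 70
No further pages.

never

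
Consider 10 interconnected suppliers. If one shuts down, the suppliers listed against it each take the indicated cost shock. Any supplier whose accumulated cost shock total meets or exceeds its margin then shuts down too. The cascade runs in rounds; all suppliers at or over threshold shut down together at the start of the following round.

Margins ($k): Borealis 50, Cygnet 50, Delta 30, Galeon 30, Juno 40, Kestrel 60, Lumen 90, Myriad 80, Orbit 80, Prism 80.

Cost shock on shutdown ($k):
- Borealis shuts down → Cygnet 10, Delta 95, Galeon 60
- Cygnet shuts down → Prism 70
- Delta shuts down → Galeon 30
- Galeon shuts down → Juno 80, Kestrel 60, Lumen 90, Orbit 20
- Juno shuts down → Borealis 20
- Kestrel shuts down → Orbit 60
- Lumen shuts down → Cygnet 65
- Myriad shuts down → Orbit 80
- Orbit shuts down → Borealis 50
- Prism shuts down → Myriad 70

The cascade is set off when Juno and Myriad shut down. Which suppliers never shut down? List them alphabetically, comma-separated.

Prism

Round 1 — Juno, Myriad shut down (initial).
  Borealis: +20 → 20 < 50
  Orbit: +80 → 80 ≥ 80
Round 2 — Orbit shuts down.
  Borealis: +50 → 70 ≥ 50
Round 3 — Borealis shuts down.
  Cygnet: +10 → 10 < 50
  Delta: +95 → 95 ≥ 30
  Galeon: +60 → 60 ≥ 30
Round 4 — Delta, Galeon shut down.
  Kestrel: +60 → 60 ≥ 60
  Lumen: +90 → 90 ≥ 90
Round 5 — Kestrel, Lumen shut down.
  Cygnet: +65 → 75 ≥ 50
Round 6 — Cygnet shuts down.
  Prism: +70 → 70 < 80
No further shutdowns.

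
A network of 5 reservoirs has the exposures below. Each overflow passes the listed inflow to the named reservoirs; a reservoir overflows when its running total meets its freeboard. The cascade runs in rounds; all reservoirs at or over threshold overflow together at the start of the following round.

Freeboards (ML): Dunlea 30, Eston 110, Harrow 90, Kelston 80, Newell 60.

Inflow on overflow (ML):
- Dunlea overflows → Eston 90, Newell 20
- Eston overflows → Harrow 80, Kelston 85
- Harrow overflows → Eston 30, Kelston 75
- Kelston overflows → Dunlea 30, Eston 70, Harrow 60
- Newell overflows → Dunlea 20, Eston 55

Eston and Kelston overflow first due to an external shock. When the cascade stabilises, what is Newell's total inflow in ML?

Round 1 — Eston, Kelston overflow (initial).
  Dunlea: +30 → 30 ≥ 30
  Harrow: +80+60 → 140 ≥ 90
Round 2 — Dunlea, Harrow overflow.
  Newell: +20 → 20 < 60
No further overflows.

20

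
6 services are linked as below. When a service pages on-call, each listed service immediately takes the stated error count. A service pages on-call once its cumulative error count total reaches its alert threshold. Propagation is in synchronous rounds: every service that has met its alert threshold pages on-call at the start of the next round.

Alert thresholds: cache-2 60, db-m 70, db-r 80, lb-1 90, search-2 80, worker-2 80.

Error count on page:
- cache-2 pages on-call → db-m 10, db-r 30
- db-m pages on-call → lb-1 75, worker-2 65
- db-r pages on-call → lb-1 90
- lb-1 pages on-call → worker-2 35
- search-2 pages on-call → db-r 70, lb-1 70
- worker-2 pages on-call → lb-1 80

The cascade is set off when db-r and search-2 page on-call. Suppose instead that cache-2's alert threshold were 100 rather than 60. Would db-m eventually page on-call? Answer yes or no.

With cache-2's alert threshold at 100:
Round 1 — db-r, search-2 page on-call (initial).
  lb-1: +90+70 → 160 ≥ 90
Round 2 — lb-1 pages on-call.
  worker-2: +35 → 35 < 80
No further pages.

no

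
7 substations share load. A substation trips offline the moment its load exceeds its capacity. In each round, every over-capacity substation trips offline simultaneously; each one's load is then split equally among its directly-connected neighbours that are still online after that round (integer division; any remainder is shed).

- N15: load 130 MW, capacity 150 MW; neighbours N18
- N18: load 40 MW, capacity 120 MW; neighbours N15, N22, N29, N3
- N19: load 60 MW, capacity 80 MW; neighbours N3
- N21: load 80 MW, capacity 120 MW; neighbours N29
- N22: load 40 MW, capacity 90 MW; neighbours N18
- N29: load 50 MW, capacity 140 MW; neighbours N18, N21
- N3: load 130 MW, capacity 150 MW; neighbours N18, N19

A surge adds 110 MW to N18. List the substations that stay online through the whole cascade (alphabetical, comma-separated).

N21, N22, N29

Round 1 — N18 at 150 > 120. N18 trips offline.
  N18 sheds 150 MW to N15, N22, N29, N3: 37 each (2 lost).
    N15: 130+37 = 167 > 150
    N22: 40+37 = 77 ≤ 90
    N29: 50+37 = 87 ≤ 140
    N3: 130+37 = 167 > 150
Round 2 — N15, N3 trip offline.
  N15 sheds 167 MW: no online neighbours, lost.
  N3 sheds 167 MW to N19: 167 each.
    N19: 60+167 = 227 > 80
Round 3 — N19 trips offline.
  N19 sheds 227 MW: no online neighbours, lost.
No further trips.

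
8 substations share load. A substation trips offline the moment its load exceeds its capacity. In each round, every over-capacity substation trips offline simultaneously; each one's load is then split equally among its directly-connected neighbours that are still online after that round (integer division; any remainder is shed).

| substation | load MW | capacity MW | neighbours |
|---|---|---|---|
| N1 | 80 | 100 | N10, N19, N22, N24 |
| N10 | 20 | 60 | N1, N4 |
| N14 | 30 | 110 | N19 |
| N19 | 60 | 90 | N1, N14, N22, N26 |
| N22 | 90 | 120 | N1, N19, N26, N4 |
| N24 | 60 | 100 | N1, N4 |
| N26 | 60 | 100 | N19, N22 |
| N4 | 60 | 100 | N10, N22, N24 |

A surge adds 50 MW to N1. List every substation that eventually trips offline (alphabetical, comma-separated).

N1, N10, N19, N22, N24, N26, N4

Round 1 — N1 at 130 > 100. N1 trips offline.
  N1 sheds 130 MW to N10, N19, N22, N24: 32 each (2 lost).
    N10: 20+32 = 52 ≤ 60
    N19: 60+32 = 92 > 90
    N22: 90+32 = 122 > 120
    N24: 60+32 = 92 ≤ 100
Round 2 — N19, N22 trip offline.
  N19 sheds 92 MW to N14, N26: 46 each.
    N14: 30+46 = 76 ≤ 110
    N26: 60+46 = 106 > 100
  N22 sheds 122 MW to N26, N4: 61 each.
    N26: 106+61 = 167 > 100
    N4: 60+61 = 121 > 100
Round 3 — N26, N4 trip offline.
  N26 sheds 167 MW: no online neighbours, lost.
  N4 sheds 121 MW to N10, N24: 60 each (1 lost).
    N10: 52+60 = 112 > 60
    N24: 92+60 = 152 > 100
Round 4 — N10, N24 trip offline.
  N10 sheds 112 MW: no online neighbours, lost.
  N24 sheds 152 MW: no online neighbours, lost.
No further trips.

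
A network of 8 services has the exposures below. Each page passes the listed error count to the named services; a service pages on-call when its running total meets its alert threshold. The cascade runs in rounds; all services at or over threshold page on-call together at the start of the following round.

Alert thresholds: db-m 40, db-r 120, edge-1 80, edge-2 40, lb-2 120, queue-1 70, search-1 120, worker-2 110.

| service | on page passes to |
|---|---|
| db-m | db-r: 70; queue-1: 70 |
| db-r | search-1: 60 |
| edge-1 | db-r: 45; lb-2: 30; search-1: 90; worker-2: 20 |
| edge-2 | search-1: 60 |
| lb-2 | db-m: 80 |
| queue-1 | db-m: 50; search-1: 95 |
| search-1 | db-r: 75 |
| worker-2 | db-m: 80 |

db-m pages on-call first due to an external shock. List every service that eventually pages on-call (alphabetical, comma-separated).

db-m, queue-1

Round 1 — db-m pages on-call (initial).
  db-r: +70 → 70 < 120
  queue-1: +70 → 70 ≥ 70
Round 2 — queue-1 pages on-call.
  search-1: +95 → 95 < 120
No further pages.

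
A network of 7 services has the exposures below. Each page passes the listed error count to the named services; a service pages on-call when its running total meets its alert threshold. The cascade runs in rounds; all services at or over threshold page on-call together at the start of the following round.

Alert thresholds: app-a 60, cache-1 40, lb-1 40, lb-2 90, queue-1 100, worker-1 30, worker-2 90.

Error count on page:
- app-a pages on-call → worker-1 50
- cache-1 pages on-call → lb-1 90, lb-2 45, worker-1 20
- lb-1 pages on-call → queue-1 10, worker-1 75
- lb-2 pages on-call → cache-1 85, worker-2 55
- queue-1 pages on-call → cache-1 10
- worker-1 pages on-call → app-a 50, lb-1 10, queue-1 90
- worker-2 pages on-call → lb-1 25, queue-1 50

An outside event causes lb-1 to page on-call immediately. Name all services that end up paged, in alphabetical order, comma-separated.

lb-1, queue-1, worker-1

Round 1 — lb-1 pages on-call (initial).
  queue-1: +10 → 10 < 100
  worker-1: +75 → 75 ≥ 30
Round 2 — worker-1 pages on-call.
  app-a: +50 → 50 < 60
  queue-1: +90 → 100 ≥ 100
Round 3 — queue-1 pages on-call.
  cache-1: +10 → 10 < 40
No further pages.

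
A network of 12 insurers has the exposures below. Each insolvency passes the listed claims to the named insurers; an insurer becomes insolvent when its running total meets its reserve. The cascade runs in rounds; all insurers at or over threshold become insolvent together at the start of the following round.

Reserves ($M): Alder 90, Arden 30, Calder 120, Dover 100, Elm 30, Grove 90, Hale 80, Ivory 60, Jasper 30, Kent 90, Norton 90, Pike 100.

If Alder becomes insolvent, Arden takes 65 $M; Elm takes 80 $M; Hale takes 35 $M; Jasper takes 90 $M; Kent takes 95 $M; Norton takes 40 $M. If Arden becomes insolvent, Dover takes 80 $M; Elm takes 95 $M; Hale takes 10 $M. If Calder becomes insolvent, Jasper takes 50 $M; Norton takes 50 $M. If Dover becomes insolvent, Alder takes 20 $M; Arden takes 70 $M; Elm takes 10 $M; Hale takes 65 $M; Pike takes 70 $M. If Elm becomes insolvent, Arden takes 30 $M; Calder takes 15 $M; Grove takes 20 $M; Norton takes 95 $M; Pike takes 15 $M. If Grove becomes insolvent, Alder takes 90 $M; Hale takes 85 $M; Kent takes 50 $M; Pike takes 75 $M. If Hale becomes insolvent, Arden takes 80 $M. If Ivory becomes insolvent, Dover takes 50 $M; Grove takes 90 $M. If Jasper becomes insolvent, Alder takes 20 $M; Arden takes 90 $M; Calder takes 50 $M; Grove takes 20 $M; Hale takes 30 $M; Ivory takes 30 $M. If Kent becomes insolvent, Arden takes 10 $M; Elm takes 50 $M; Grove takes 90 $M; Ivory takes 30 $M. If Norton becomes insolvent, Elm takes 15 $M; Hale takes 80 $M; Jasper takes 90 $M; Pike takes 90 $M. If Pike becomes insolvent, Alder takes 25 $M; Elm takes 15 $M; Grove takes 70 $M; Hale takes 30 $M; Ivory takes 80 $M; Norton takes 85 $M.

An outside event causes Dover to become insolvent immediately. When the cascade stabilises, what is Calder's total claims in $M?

65

Round 1 — Dover becomes insolvent (initial).
  Alder: +20 → 20 < 90
  Arden: +70 → 70 ≥ 30
  Elm: +10 → 10 < 30
  Hale: +65 → 65 < 80
  Pike: +70 → 70 < 100
Round 2 — Arden becomes insolvent.
  Elm: +95 → 105 ≥ 30
  Hale: +10 → 75 < 80
Round 3 — Elm becomes insolvent.
  Calder: +15 → 15 < 120
  Grove: +20 → 20 < 90
  Norton: +95 → 95 ≥ 90
  Pike: +15 → 85 < 100
Round 4 — Norton becomes insolvent.
  Hale: +80 → 155 ≥ 80
  Jasper: +90 → 90 ≥ 30
  Pike: +90 → 175 ≥ 100
Round 5 — Hale, Jasper, Pike become insolvent.
  Alder: +20+25 → 65 < 90
  Calder: +50 → 65 < 120
  Grove: +20+70 → 110 ≥ 90
  Ivory: +30+80 → 110 ≥ 60
Round 6 — Grove, Ivory become insolvent.
  Alder: +90 → 155 ≥ 90
  Kent: +50 → 50 < 90
Round 7 — Alder becomes insolvent.
  Kent: +95 → 145 ≥ 90
Round 8 — Kent becomes insolvent.
No further insolvencies.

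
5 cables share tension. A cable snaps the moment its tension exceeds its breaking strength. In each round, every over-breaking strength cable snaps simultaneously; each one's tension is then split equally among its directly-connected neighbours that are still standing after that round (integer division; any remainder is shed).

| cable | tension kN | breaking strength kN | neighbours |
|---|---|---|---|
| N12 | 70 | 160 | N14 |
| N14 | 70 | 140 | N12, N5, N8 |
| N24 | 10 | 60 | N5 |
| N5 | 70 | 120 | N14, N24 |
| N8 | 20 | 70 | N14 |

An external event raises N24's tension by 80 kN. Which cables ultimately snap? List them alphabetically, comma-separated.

N12, N14, N24, N5, N8

Round 1 — N24 at 90 > 60. N24 snaps.
  N24 sheds 90 kN to N5: 90 each.
    N5: 70+90 = 160 > 120
Round 2 — N5 snaps.
  N5 sheds 160 kN to N14: 160 each.
    N14: 70+160 = 230 > 140
Round 3 — N14 snaps.
  N14 sheds 230 kN to N12, N8: 115 each.
    N12: 70+115 = 185 > 160
    N8: 20+115 = 135 > 70
Round 4 — N12, N8 snap.
  N12 sheds 185 kN: no online neighbours, lost.
  N8 sheds 135 kN: no online neighbours, lost.
No further breaks.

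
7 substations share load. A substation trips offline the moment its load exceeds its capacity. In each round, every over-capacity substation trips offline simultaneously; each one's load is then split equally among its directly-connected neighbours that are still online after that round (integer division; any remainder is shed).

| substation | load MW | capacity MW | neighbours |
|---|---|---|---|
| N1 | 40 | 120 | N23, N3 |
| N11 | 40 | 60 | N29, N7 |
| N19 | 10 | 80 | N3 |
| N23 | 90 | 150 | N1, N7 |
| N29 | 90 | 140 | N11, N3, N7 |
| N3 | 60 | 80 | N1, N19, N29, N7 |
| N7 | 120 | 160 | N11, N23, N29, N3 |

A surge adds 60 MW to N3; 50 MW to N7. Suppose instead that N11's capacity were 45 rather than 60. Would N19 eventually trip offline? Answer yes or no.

With N11's capacity at 45:
Round 1 — N3 at 120 > 80; N7 at 170 > 160. N3, N7 trip offline.
  N3 sheds 120 MW to N1, N19, N29: 40 each.
    N1: 40+40 = 80 ≤ 120
    N19: 10+40 = 50 ≤ 80
    N29: 90+40 = 130 ≤ 140
  N7 sheds 170 MW to N11, N23, N29: 56 each (2 lost).
    N11: 40+56 = 96 > 45
    N23: 90+56 = 146 ≤ 150
    N29: 130+56 = 186 > 140
Round 2 — N11, N29 trip offline.
  N11 sheds 96 MW: no online neighbours, lost.
  N29 sheds 186 MW: no online neighbours, lost.
No further trips.

no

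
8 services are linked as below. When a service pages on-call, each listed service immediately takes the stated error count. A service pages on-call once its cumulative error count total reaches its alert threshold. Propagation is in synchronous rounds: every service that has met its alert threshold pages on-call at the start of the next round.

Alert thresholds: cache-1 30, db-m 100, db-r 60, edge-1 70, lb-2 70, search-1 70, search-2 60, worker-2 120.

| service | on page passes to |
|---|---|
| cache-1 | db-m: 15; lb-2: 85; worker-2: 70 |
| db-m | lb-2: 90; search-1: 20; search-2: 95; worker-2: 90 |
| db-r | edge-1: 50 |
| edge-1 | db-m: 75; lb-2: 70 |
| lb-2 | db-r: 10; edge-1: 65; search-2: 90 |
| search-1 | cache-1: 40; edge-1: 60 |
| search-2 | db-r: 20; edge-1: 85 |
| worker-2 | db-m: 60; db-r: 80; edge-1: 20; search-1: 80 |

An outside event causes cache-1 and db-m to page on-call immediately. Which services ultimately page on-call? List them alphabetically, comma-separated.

Round 1 — cache-1, db-m page on-call (initial).
  lb-2: +85+90 → 175 ≥ 70
  search-1: +20 → 20 < 70
  search-2: +95 → 95 ≥ 60
  worker-2: +70+90 → 160 ≥ 120
Round 2 — lb-2, search-2, worker-2 page on-call.
  db-r: +10+20+80 → 110 ≥ 60
  edge-1: +65+85+20 → 170 ≥ 70
  search-1: +80 → 100 ≥ 70
Round 3 — db-r, edge-1, search-1 page on-call.
No further pages.

cache-1, db-m, db-r, edge-1, lb-2, search-1, search-2, worker-2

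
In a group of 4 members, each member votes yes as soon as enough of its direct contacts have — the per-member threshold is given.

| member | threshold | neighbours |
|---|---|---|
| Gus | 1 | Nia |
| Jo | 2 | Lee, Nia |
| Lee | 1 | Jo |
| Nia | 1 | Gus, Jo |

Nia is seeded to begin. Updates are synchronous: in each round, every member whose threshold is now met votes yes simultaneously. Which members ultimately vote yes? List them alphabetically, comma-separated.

Gus, Nia

Round 1 — Nia votes yes (initial).
Round 2 — checking thresholds:
  Gus: 1 of 1 neighbours ≥ 1, votes yes.
  Jo: 1 of 2 neighbours < 2, not yet.
Round 3 — no new yes votes; cascade stops.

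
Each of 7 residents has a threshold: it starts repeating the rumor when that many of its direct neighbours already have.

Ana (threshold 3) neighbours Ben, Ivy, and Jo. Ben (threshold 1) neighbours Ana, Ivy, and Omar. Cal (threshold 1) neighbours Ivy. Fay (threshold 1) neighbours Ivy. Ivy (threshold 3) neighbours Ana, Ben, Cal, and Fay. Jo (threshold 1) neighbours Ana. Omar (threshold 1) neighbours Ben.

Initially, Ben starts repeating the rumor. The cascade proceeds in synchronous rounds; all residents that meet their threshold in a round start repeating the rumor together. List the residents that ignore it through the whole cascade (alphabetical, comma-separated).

Ana, Cal, Fay, Ivy, Jo

Round 1 — Ben starts repeating the rumor (initial).
Round 2 — checking thresholds:
  Ana: 1 of 3 neighbours < 3, not yet.
  Ivy: 1 of 4 neighbours < 3, not yet.
  Omar: 1 of 1 neighbours ≥ 1, starts repeating the rumor.
Round 3 — no new spreads; cascade stops.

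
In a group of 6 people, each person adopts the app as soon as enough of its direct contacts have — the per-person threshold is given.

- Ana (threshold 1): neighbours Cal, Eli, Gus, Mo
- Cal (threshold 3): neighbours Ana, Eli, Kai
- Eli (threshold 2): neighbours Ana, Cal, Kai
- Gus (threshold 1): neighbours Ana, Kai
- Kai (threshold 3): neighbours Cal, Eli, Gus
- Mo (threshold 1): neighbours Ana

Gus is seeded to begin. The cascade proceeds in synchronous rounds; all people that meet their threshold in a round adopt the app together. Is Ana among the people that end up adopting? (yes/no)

Round 1 — Gus adopts the app (initial).
Round 2 — checking thresholds:
  Ana: 1 of 4 neighbours ≥ 1, adopts the app.
  Kai: 1 of 3 neighbours < 3, below threshold.
Round 3 — checking thresholds:
  Cal: 1 of 3 neighbours < 3, below threshold.
  Eli: 1 of 3 neighbours < 2, below threshold.
  Kai: 1 of 3 neighbours < 3, below threshold.
  Mo: 1 of 1 neighbours ≥ 1, adopts the app.
Round 4 — no new adoptions; cascade stops.

yes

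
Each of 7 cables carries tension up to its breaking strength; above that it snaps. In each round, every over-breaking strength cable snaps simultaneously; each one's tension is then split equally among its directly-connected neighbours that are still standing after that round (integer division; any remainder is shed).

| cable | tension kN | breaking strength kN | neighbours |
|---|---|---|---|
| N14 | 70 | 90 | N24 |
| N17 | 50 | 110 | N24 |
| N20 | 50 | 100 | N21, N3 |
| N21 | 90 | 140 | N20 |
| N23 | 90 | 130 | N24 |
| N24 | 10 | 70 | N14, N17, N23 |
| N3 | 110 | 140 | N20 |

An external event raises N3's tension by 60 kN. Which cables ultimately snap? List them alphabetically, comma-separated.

Round 1 — N3 at 170 > 140. N3 snaps.
  N3 sheds 170 kN to N20: 170 each.
    N20: 50+170 = 220 > 100
Round 2 — N20 snaps.
  N20 sheds 220 kN to N21: 220 each.
    N21: 90+220 = 310 > 140
Round 3 — N21 snaps.
  N21 sheds 310 kN: no online neighbours, lost.
No further breaks.

N20, N21, N3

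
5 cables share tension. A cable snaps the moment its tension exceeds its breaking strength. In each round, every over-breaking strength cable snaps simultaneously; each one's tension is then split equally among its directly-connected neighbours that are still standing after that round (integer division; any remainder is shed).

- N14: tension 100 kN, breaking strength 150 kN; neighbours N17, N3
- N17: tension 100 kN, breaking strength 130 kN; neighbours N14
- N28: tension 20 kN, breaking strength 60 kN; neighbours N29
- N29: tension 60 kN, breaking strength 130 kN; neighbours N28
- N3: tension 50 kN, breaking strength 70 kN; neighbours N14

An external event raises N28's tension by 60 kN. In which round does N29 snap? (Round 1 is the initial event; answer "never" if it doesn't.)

2

Round 1 — N28 at 80 > 60. N28 snaps.
  N28 sheds 80 kN to N29: 80 each.
    N29: 60+80 = 140 > 130
Round 2 — N29 snaps.
  N29 sheds 140 kN: no online neighbours, lost.
No further breaks.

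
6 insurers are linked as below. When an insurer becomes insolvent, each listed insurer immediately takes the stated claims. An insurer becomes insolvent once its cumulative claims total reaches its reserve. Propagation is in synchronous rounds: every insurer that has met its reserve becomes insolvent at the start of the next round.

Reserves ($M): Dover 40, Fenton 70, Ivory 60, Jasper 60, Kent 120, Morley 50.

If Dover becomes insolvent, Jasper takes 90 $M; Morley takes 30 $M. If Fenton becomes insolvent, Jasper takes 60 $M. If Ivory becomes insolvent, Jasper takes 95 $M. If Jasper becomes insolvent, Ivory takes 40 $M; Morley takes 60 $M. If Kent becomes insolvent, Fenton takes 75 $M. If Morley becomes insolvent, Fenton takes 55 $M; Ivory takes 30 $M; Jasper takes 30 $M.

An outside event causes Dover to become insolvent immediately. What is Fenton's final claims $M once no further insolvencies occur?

55

Round 1 — Dover becomes insolvent (initial).
  Jasper: +90 → 90 ≥ 60
  Morley: +30 → 30 < 50
Round 2 — Jasper becomes insolvent.
  Ivory: +40 → 40 < 60
  Morley: +60 → 90 ≥ 50
Round 3 — Morley becomes insolvent.
  Fenton: +55 → 55 < 70
  Ivory: +30 → 70 ≥ 60
Round 4 — Ivory becomes insolvent.
No further insolvencies.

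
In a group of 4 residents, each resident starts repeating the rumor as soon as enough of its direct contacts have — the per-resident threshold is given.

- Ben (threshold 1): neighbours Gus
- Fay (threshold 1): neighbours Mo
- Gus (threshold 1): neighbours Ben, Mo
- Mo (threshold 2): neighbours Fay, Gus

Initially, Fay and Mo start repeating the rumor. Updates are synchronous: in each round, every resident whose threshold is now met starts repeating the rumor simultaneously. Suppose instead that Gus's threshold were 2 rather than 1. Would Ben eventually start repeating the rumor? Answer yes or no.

no

With Gus's threshold at 2:
Round 1 — Fay, Mo start repeating the rumor (initial).
Round 2 — no new spreads; cascade stops.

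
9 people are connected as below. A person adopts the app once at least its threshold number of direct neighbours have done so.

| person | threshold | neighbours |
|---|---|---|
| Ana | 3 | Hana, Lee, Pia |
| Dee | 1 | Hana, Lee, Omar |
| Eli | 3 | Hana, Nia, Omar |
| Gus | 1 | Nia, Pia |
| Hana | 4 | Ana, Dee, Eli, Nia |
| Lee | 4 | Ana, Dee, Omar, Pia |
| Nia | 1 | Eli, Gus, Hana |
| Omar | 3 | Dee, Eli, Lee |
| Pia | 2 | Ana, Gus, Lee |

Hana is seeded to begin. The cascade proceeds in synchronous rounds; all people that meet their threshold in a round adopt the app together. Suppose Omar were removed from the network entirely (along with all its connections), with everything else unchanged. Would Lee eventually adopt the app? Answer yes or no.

With Omar removed:
Round 1 — Hana adopts the app (initial).
Round 2 — checking thresholds:
  Ana: 1 of 3 neighbours < 3, holds.
  Dee: 1 of 2 neighbours ≥ 1, adopts the app.
  Eli: 1 of 2 neighbours < 3, holds.
  Nia: 1 of 3 neighbours ≥ 1, adopts the app.
Round 3 — checking thresholds:
  Ana: 1 of 3 neighbours < 3, holds.
  Eli: 2 of 2 neighbours < 3, holds.
  Gus: 1 of 2 neighbours ≥ 1, adopts the app.
  Lee: 1 of 3 neighbours < 4, holds.
Round 4 — no new adoptions; cascade stops.

no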